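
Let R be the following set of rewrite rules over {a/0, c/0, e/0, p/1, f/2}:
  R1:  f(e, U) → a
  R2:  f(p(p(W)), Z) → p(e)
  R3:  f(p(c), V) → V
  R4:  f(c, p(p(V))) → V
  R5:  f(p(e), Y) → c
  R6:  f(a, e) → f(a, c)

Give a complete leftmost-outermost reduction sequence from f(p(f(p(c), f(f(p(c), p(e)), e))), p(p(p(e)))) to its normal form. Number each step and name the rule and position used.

p(p(p(e)))

1. f(p(f(p(c), f(f(p(c), p(e)), e))), p(p(p(e))))  →  f(p(f(f(p(c), p(e)), e)), p(p(p(e))))   [R3 at 1.1]
2. f(p(f(f(p(c), p(e)), e)), p(p(p(e))))  →  f(p(f(p(e), e)), p(p(p(e))))   [R3 at 1.1.1]
3. f(p(f(p(e), e)), p(p(p(e))))  →  f(p(c), p(p(p(e))))   [R5 at 1.1]
4. f(p(c), p(p(p(e))))  →  p(p(p(e)))   [R3 at ε]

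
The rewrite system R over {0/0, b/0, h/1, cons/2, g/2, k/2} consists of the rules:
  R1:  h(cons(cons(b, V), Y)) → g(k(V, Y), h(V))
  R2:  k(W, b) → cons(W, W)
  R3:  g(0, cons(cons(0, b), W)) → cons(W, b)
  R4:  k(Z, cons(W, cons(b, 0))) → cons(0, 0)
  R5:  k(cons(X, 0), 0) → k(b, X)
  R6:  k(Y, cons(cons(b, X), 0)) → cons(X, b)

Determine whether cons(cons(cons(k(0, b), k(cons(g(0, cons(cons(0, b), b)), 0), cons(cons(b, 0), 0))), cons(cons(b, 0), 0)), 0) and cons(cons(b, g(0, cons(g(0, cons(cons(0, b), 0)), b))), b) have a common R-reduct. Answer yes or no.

no — NF(t₁) = cons(cons(cons(cons(0, 0), cons(0, b)), cons(cons(b, 0), 0)), 0), NF(t₂) = cons(cons(b, cons(b, b)), b)

Reduce t₁ = cons(cons(cons(k(0, b), k(cons(g(0, cons(cons(0, b), b)), 0), cons(cons(b, 0), 0))), cons(cons(b, 0), 0)), 0):
1. cons(cons(cons(k(0, b), k(cons(g(0, cons(cons(0, b), b)), 0), cons(cons(b, 0), 0))), cons(cons(b, 0), 0)), 0)  →  cons(cons(cons(cons(0, 0), k(cons(g(0, cons(cons(0, b), b)), 0), cons(cons(b, 0), 0))), cons(cons(b, 0), 0)), 0)   [R2 at 1.1.1]
2. cons(cons(cons(cons(0, 0), k(cons(g(0, cons(cons(0, b), b)), 0), cons(cons(b, 0), 0))), cons(cons(b, 0), 0)), 0)  →  cons(cons(cons(cons(0, 0), cons(0, b)), cons(cons(b, 0), 0)), 0)   [R6 at 1.1.2]

Reduce t₂ = cons(cons(b, g(0, cons(g(0, cons(cons(0, b), 0)), b))), b):
1. cons(cons(b, g(0, cons(g(0, cons(cons(0, b), 0)), b))), b)  →  cons(cons(b, g(0, cons(cons(0, b), b))), b)   [R3 at 1.2.2.1]
2. cons(cons(b, g(0, cons(cons(0, b), b))), b)  →  cons(cons(b, cons(b, b)), b)   [R3 at 1.2]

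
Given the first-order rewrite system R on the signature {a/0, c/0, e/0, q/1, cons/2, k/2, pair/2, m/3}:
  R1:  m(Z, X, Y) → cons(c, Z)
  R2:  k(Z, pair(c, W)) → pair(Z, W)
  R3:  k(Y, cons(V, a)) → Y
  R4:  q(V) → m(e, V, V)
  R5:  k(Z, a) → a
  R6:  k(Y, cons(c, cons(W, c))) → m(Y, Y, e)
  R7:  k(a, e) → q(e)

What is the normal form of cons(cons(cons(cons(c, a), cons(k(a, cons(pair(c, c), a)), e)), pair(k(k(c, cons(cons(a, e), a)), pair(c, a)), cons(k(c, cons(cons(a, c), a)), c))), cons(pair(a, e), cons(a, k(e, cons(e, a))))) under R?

1. cons(cons(cons(cons(c, a), cons(k(a, cons(pair(c, c), a)), e)), pair(k(k(c, cons(cons(a, e), a)), pair(c, a)), cons(k(c, cons(cons(a, c), a)), c))), cons(pair(a, e), cons(a, k(e, cons(e, a)))))  →  cons(cons(cons(cons(c, a), cons(a, e)), pair(k(k(c, cons(cons(a, e), a)), pair(c, a)), cons(k(c, cons(cons(a, c), a)), c))), cons(pair(a, e), cons(a, k(e, cons(e, a)))))   [R3 at 1.1.2.1]
2. cons(cons(cons(cons(c, a), cons(a, e)), pair(k(k(c, cons(cons(a, e), a)), pair(c, a)), cons(k(c, cons(cons(a, c), a)), c))), cons(pair(a, e), cons(a, k(e, cons(e, a)))))  →  cons(cons(cons(cons(c, a), cons(a, e)), pair(pair(k(c, cons(cons(a, e), a)), a), cons(k(c, cons(cons(a, c), a)), c))), cons(pair(a, e), cons(a, k(e, cons(e, a)))))   [R2 at 1.2.1]
3. cons(cons(cons(cons(c, a), cons(a, e)), pair(pair(k(c, cons(cons(a, e), a)), a), cons(k(c, cons(cons(a, c), a)), c))), cons(pair(a, e), cons(a, k(e, cons(e, a)))))  →  cons(cons(cons(cons(c, a), cons(a, e)), pair(pair(c, a), cons(k(c, cons(cons(a, c), a)), c))), cons(pair(a, e), cons(a, k(e, cons(e, a)))))   [R3 at 1.2.1.1]
4. cons(cons(cons(cons(c, a), cons(a, e)), pair(pair(c, a), cons(k(c, cons(cons(a, c), a)), c))), cons(pair(a, e), cons(a, k(e, cons(e, a)))))  →  cons(cons(cons(cons(c, a), cons(a, e)), pair(pair(c, a), cons(c, c))), cons(pair(a, e), cons(a, k(e, cons(e, a)))))   [R3 at 1.2.2.1]
5. cons(cons(cons(cons(c, a), cons(a, e)), pair(pair(c, a), cons(c, c))), cons(pair(a, e), cons(a, k(e, cons(e, a)))))  →  cons(cons(cons(cons(c, a), cons(a, e)), pair(pair(c, a), cons(c, c))), cons(pair(a, e), cons(a, e)))   [R3 at 2.2.2]

cons(cons(cons(cons(c, a), cons(a, e)), pair(pair(c, a), cons(c, c))), cons(pair(a, e), cons(a, e)))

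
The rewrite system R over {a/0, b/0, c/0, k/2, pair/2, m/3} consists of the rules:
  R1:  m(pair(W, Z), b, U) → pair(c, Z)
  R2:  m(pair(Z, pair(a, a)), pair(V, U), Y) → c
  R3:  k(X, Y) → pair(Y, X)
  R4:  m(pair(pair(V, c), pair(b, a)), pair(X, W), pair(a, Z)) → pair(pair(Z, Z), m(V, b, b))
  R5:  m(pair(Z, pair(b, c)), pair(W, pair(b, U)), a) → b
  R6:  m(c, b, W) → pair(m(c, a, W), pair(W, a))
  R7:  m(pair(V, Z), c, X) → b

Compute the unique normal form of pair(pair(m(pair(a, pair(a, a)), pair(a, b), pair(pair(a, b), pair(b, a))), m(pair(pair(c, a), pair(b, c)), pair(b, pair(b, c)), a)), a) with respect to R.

pair(pair(c, b), a)

1. pair(pair(m(pair(a, pair(a, a)), pair(a, b), pair(pair(a, b), pair(b, a))), m(pair(pair(c, a), pair(b, c)), pair(b, pair(b, c)), a)), a)  →  pair(pair(c, m(pair(pair(c, a), pair(b, c)), pair(b, pair(b, c)), a)), a)   [R2 at 1.1]
2. pair(pair(c, m(pair(pair(c, a), pair(b, c)), pair(b, pair(b, c)), a)), a)  →  pair(pair(c, b), a)   [R5 at 1.2]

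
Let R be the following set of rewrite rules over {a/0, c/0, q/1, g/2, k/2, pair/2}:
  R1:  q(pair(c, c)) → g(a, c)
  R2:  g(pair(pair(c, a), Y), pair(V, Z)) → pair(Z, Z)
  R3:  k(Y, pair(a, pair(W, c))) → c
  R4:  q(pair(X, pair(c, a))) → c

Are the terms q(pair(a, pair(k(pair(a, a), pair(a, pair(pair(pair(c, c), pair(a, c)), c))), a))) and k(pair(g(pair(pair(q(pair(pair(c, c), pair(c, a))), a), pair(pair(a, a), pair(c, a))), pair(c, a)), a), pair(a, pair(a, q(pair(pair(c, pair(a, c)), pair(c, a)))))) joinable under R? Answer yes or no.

Reduce t₁ = q(pair(a, pair(k(pair(a, a), pair(a, pair(pair(pair(c, c), pair(a, c)), c))), a))):
1. q(pair(a, pair(k(pair(a, a), pair(a, pair(pair(pair(c, c), pair(a, c)), c))), a)))  →  q(pair(a, pair(c, a)))   [R3 at 1.2.1]
2. q(pair(a, pair(c, a)))  →  c   [R4 at ε]

Reduce t₂ = k(pair(g(pair(pair(q(pair(pair(c, c), pair(c, a))), a), pair(pair(a, a), pair(c, a))), pair(c, a)), a), pair(a, pair(a, q(pair(pair(c, pair(a, c)), pair(c, a)))))):
1. k(pair(g(pair(pair(q(pair(pair(c, c), pair(c, a))), a), pair(pair(a, a), pair(c, a))), pair(c, a)), a), pair(a, pair(a, q(pair(pair(c, pair(a, c)), pair(c, a))))))  →  k(pair(g(pair(pair(c, a), pair(pair(a, a), pair(c, a))), pair(c, a)), a), pair(a, pair(a, q(pair(pair(c, pair(a, c)), pair(c, a))))))   [R4 at 1.1.1.1.1]
2. k(pair(g(pair(pair(c, a), pair(pair(a, a), pair(c, a))), pair(c, a)), a), pair(a, pair(a, q(pair(pair(c, pair(a, c)), pair(c, a))))))  →  k(pair(pair(a, a), a), pair(a, pair(a, q(pair(pair(c, pair(a, c)), pair(c, a))))))   [R2 at 1.1]
3. k(pair(pair(a, a), a), pair(a, pair(a, q(pair(pair(c, pair(a, c)), pair(c, a))))))  →  k(pair(pair(a, a), a), pair(a, pair(a, c)))   [R4 at 2.2.2]
4. k(pair(pair(a, a), a), pair(a, pair(a, c)))  →  c   [R3 at ε]

yes — NF(t₁) = c, NF(t₂) = c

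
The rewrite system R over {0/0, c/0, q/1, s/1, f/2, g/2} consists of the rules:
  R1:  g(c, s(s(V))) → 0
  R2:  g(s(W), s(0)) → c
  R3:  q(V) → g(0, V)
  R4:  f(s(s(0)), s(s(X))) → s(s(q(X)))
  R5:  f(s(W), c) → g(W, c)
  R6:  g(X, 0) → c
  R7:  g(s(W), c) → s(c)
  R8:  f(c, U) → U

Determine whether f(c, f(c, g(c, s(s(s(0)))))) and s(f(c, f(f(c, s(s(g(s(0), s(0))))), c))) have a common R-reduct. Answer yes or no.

no — NF(t₁) = 0, NF(t₂) = s(s(c))

Reduce t₁ = f(c, f(c, g(c, s(s(s(0)))))):
1. f(c, f(c, g(c, s(s(s(0))))))  →  f(c, g(c, s(s(s(0)))))   [R8 at ε]
2. f(c, g(c, s(s(s(0)))))  →  g(c, s(s(s(0))))   [R8 at ε]
3. g(c, s(s(s(0))))  →  0   [R1 at ε]

Reduce t₂ = s(f(c, f(f(c, s(s(g(s(0), s(0))))), c))):
1. s(f(c, f(f(c, s(s(g(s(0), s(0))))), c)))  →  s(f(f(c, s(s(g(s(0), s(0))))), c))   [R8 at 1]
2. s(f(f(c, s(s(g(s(0), s(0))))), c))  →  s(f(s(s(g(s(0), s(0)))), c))   [R8 at 1.1]
3. s(f(s(s(g(s(0), s(0)))), c))  →  s(g(s(g(s(0), s(0))), c))   [R5 at 1]
4. s(g(s(g(s(0), s(0))), c))  →  s(s(c))   [R7 at 1]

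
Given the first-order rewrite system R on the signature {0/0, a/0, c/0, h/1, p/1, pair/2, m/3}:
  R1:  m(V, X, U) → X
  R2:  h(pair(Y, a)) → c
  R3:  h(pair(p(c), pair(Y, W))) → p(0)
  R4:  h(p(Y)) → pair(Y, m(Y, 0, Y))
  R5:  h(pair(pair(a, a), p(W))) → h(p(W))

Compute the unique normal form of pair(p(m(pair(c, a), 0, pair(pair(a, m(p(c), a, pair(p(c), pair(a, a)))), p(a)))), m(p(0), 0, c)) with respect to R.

1. pair(p(m(pair(c, a), 0, pair(pair(a, m(p(c), a, pair(p(c), pair(a, a)))), p(a)))), m(p(0), 0, c))  →  pair(p(0), m(p(0), 0, c))   [R1 at 1.1]
2. pair(p(0), m(p(0), 0, c))  →  pair(p(0), 0)   [R1 at 2]

pair(p(0), 0)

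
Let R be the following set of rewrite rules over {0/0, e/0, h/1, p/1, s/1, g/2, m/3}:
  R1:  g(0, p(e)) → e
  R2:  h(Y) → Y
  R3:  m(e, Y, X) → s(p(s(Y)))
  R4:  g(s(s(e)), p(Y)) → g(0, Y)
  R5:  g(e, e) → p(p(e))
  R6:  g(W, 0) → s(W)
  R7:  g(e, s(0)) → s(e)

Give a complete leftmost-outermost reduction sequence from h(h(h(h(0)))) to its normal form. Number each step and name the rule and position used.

0

1. h(h(h(h(0))))  →  h(h(h(0)))   [R2 at ε]
2. h(h(h(0)))  →  h(h(0))   [R2 at ε]
3. h(h(0))  →  h(0)   [R2 at ε]
4. h(0)  →  0   [R2 at ε]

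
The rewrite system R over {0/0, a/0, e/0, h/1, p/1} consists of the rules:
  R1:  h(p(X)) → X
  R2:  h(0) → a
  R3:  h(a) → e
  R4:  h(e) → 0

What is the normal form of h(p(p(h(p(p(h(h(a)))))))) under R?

p(p(0))

1. h(p(p(h(p(p(h(h(a))))))))  →  p(h(p(p(h(h(a))))))   [R1 at ε]
2. p(h(p(p(h(h(a))))))  →  p(p(h(h(a))))   [R1 at 1]
3. p(p(h(h(a))))  →  p(p(h(e)))   [R3 at 1.1.1]
4. p(p(h(e)))  →  p(p(0))   [R4 at 1.1]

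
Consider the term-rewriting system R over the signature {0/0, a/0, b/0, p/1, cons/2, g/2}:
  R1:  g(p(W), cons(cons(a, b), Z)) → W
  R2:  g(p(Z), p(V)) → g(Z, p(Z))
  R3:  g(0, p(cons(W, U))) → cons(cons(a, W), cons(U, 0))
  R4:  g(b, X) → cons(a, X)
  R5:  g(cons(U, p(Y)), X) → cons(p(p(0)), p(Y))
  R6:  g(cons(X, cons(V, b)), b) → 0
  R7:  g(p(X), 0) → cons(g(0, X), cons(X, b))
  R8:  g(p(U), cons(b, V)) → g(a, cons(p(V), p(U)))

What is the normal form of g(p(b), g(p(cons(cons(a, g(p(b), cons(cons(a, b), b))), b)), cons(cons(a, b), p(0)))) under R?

b

1. g(p(b), g(p(cons(cons(a, g(p(b), cons(cons(a, b), b))), b)), cons(cons(a, b), p(0))))  →  g(p(b), cons(cons(a, g(p(b), cons(cons(a, b), b))), b))   [R1 at 2]
2. g(p(b), cons(cons(a, g(p(b), cons(cons(a, b), b))), b))  →  g(p(b), cons(cons(a, b), b))   [R1 at 2.1.2]
3. g(p(b), cons(cons(a, b), b))  →  b   [R1 at ε]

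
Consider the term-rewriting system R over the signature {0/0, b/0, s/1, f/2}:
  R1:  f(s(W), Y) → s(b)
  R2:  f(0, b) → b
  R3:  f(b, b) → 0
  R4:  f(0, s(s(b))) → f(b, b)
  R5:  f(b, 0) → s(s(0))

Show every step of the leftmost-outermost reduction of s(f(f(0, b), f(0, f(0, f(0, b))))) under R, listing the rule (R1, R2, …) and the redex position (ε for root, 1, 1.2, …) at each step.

1. s(f(f(0, b), f(0, f(0, f(0, b)))))  →  s(f(b, f(0, f(0, f(0, b)))))   [R2 at 1.1]
2. s(f(b, f(0, f(0, f(0, b)))))  →  s(f(b, f(0, f(0, b))))   [R2 at 1.2.2.2]
3. s(f(b, f(0, f(0, b))))  →  s(f(b, f(0, b)))   [R2 at 1.2.2]
4. s(f(b, f(0, b)))  →  s(f(b, b))   [R2 at 1.2]
5. s(f(b, b))  →  s(0)   [R3 at 1]

s(0)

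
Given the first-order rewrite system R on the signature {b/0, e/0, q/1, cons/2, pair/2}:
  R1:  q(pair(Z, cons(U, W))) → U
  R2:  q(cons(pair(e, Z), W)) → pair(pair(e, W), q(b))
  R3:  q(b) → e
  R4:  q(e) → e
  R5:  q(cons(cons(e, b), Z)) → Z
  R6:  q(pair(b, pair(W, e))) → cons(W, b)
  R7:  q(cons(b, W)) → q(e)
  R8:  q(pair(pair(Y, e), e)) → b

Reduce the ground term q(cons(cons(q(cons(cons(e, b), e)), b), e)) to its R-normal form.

1. q(cons(cons(q(cons(cons(e, b), e)), b), e))  →  q(cons(cons(e, b), e))   [R5 at 1.1.1]
2. q(cons(cons(e, b), e))  →  e   [R5 at ε]

e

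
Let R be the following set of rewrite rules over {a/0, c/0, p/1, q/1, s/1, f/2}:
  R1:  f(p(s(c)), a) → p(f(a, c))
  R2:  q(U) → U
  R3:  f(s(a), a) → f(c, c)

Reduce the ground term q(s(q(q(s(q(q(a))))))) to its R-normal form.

s(s(a))

1. q(s(q(q(s(q(q(a)))))))  →  s(q(q(s(q(q(a))))))   [R2 at ε]
2. s(q(q(s(q(q(a))))))  →  s(q(s(q(q(a)))))   [R2 at 1]
3. s(q(s(q(q(a)))))  →  s(s(q(q(a))))   [R2 at 1]
4. s(s(q(q(a))))  →  s(s(q(a)))   [R2 at 1.1]
5. s(s(q(a)))  →  s(s(a))   [R2 at 1.1]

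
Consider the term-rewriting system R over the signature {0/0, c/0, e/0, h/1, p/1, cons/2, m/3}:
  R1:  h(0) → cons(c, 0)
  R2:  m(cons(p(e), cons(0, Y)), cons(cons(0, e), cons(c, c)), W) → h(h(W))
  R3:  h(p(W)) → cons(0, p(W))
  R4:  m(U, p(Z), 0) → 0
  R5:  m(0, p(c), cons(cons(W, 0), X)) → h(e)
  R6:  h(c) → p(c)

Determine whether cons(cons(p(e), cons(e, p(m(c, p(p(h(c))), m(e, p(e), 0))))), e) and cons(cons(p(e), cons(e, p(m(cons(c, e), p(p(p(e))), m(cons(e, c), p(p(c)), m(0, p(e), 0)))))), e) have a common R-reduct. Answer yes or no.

yes — NF(t₁) = cons(cons(p(e), cons(e, p(0))), e), NF(t₂) = cons(cons(p(e), cons(e, p(0))), e)

Reduce t₁ = cons(cons(p(e), cons(e, p(m(c, p(p(h(c))), m(e, p(e), 0))))), e):
1. cons(cons(p(e), cons(e, p(m(c, p(p(h(c))), m(e, p(e), 0))))), e)  →  cons(cons(p(e), cons(e, p(m(c, p(p(p(c))), m(e, p(e), 0))))), e)   [R6 at 1.2.2.1.2.1.1]
2. cons(cons(p(e), cons(e, p(m(c, p(p(p(c))), m(e, p(e), 0))))), e)  →  cons(cons(p(e), cons(e, p(m(c, p(p(p(c))), 0)))), e)   [R4 at 1.2.2.1.3]
3. cons(cons(p(e), cons(e, p(m(c, p(p(p(c))), 0)))), e)  →  cons(cons(p(e), cons(e, p(0))), e)   [R4 at 1.2.2.1]

Reduce t₂ = cons(cons(p(e), cons(e, p(m(cons(c, e), p(p(p(e))), m(cons(e, c), p(p(c)), m(0, p(e), 0)))))), e):
1. cons(cons(p(e), cons(e, p(m(cons(c, e), p(p(p(e))), m(cons(e, c), p(p(c)), m(0, p(e), 0)))))), e)  →  cons(cons(p(e), cons(e, p(m(cons(c, e), p(p(p(e))), m(cons(e, c), p(p(c)), 0))))), e)   [R4 at 1.2.2.1.3.3]
2. cons(cons(p(e), cons(e, p(m(cons(c, e), p(p(p(e))), m(cons(e, c), p(p(c)), 0))))), e)  →  cons(cons(p(e), cons(e, p(m(cons(c, e), p(p(p(e))), 0)))), e)   [R4 at 1.2.2.1.3]
3. cons(cons(p(e), cons(e, p(m(cons(c, e), p(p(p(e))), 0)))), e)  →  cons(cons(p(e), cons(e, p(0))), e)   [R4 at 1.2.2.1]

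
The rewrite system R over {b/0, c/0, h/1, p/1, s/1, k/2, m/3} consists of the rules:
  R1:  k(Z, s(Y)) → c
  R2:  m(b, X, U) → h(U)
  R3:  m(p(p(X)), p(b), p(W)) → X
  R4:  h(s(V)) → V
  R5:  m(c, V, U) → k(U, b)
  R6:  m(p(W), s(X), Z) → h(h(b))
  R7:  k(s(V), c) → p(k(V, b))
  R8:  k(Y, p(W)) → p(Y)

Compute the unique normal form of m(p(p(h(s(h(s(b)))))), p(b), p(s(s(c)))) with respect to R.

1. m(p(p(h(s(h(s(b)))))), p(b), p(s(s(c))))  →  h(s(h(s(b))))   [R3 at ε]
2. h(s(h(s(b))))  →  h(s(b))   [R4 at ε]
3. h(s(b))  →  b   [R4 at ε]

b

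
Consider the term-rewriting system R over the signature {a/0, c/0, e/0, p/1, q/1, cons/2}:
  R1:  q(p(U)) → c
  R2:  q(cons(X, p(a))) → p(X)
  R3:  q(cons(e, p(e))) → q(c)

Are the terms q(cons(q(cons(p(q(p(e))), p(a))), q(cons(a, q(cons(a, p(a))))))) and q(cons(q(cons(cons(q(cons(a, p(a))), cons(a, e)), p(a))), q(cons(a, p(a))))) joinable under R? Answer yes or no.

Reduce t₁ = q(cons(q(cons(p(q(p(e))), p(a))), q(cons(a, q(cons(a, p(a))))))):
1. q(cons(q(cons(p(q(p(e))), p(a))), q(cons(a, q(cons(a, p(a)))))))  →  q(cons(p(p(q(p(e)))), q(cons(a, q(cons(a, p(a)))))))   [R2 at 1.1]
2. q(cons(p(p(q(p(e)))), q(cons(a, q(cons(a, p(a)))))))  →  q(cons(p(p(c)), q(cons(a, q(cons(a, p(a)))))))   [R1 at 1.1.1.1]
3. q(cons(p(p(c)), q(cons(a, q(cons(a, p(a)))))))  →  q(cons(p(p(c)), q(cons(a, p(a)))))   [R2 at 1.2.1.2]
4. q(cons(p(p(c)), q(cons(a, p(a)))))  →  q(cons(p(p(c)), p(a)))   [R2 at 1.2]
5. q(cons(p(p(c)), p(a)))  →  p(p(p(c)))   [R2 at ε]

Reduce t₂ = q(cons(q(cons(cons(q(cons(a, p(a))), cons(a, e)), p(a))), q(cons(a, p(a))))):
1. q(cons(q(cons(cons(q(cons(a, p(a))), cons(a, e)), p(a))), q(cons(a, p(a)))))  →  q(cons(p(cons(q(cons(a, p(a))), cons(a, e))), q(cons(a, p(a)))))   [R2 at 1.1]
2. q(cons(p(cons(q(cons(a, p(a))), cons(a, e))), q(cons(a, p(a)))))  →  q(cons(p(cons(p(a), cons(a, e))), q(cons(a, p(a)))))   [R2 at 1.1.1.1]
3. q(cons(p(cons(p(a), cons(a, e))), q(cons(a, p(a)))))  →  q(cons(p(cons(p(a), cons(a, e))), p(a)))   [R2 at 1.2]
4. q(cons(p(cons(p(a), cons(a, e))), p(a)))  →  p(p(cons(p(a), cons(a, e))))   [R2 at ε]

no — NF(t₁) = p(p(p(c))), NF(t₂) = p(p(cons(p(a), cons(a, e))))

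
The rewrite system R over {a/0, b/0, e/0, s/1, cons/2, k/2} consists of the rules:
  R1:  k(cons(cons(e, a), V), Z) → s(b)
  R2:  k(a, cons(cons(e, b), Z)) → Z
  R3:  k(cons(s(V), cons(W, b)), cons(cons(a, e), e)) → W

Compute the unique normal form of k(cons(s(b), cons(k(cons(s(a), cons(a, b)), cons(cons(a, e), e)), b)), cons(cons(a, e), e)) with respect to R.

1. k(cons(s(b), cons(k(cons(s(a), cons(a, b)), cons(cons(a, e), e)), b)), cons(cons(a, e), e))  →  k(cons(s(a), cons(a, b)), cons(cons(a, e), e))   [R3 at ε]
2. k(cons(s(a), cons(a, b)), cons(cons(a, e), e))  →  a   [R3 at ε]

a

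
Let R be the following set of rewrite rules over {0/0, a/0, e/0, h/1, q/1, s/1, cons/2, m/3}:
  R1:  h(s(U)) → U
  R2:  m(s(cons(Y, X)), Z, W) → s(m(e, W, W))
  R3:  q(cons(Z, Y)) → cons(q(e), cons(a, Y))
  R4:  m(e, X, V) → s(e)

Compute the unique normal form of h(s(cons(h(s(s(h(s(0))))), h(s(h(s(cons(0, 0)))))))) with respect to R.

1. h(s(cons(h(s(s(h(s(0))))), h(s(h(s(cons(0, 0))))))))  →  cons(h(s(s(h(s(0))))), h(s(h(s(cons(0, 0))))))   [R1 at ε]
2. cons(h(s(s(h(s(0))))), h(s(h(s(cons(0, 0))))))  →  cons(s(h(s(0))), h(s(h(s(cons(0, 0))))))   [R1 at 1]
3. cons(s(h(s(0))), h(s(h(s(cons(0, 0))))))  →  cons(s(0), h(s(h(s(cons(0, 0))))))   [R1 at 1.1]
4. cons(s(0), h(s(h(s(cons(0, 0))))))  →  cons(s(0), h(s(cons(0, 0))))   [R1 at 2]
5. cons(s(0), h(s(cons(0, 0))))  →  cons(s(0), cons(0, 0))   [R1 at 2]

cons(s(0), cons(0, 0))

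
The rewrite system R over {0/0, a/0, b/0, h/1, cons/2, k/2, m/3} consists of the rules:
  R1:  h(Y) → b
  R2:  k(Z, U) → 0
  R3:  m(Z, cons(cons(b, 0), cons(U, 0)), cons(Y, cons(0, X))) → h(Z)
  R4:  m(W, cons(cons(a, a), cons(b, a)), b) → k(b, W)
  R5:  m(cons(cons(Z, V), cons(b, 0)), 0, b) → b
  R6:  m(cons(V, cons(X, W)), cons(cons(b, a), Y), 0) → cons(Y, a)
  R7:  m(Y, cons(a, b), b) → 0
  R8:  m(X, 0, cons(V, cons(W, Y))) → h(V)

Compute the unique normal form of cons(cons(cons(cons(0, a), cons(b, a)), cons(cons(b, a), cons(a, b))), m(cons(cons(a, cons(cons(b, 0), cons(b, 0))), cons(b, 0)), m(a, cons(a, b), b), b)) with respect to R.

cons(cons(cons(cons(0, a), cons(b, a)), cons(cons(b, a), cons(a, b))), b)

1. cons(cons(cons(cons(0, a), cons(b, a)), cons(cons(b, a), cons(a, b))), m(cons(cons(a, cons(cons(b, 0), cons(b, 0))), cons(b, 0)), m(a, cons(a, b), b), b))  →  cons(cons(cons(cons(0, a), cons(b, a)), cons(cons(b, a), cons(a, b))), m(cons(cons(a, cons(cons(b, 0), cons(b, 0))), cons(b, 0)), 0, b))   [R7 at 2.2]
2. cons(cons(cons(cons(0, a), cons(b, a)), cons(cons(b, a), cons(a, b))), m(cons(cons(a, cons(cons(b, 0), cons(b, 0))), cons(b, 0)), 0, b))  →  cons(cons(cons(cons(0, a), cons(b, a)), cons(cons(b, a), cons(a, b))), b)   [R5 at 2]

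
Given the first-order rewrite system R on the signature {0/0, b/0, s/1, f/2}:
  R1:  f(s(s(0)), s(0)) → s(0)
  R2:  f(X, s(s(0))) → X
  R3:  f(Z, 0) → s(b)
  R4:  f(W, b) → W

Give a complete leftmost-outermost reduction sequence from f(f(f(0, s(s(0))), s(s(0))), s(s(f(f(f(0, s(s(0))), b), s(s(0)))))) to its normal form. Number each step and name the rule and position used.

0

1. f(f(f(0, s(s(0))), s(s(0))), s(s(f(f(f(0, s(s(0))), b), s(s(0))))))  →  f(f(0, s(s(0))), s(s(f(f(f(0, s(s(0))), b), s(s(0))))))   [R2 at 1]
2. f(f(0, s(s(0))), s(s(f(f(f(0, s(s(0))), b), s(s(0))))))  →  f(0, s(s(f(f(f(0, s(s(0))), b), s(s(0))))))   [R2 at 1]
3. f(0, s(s(f(f(f(0, s(s(0))), b), s(s(0))))))  →  f(0, s(s(f(f(0, s(s(0))), b))))   [R2 at 2.1.1]
4. f(0, s(s(f(f(0, s(s(0))), b))))  →  f(0, s(s(f(0, s(s(0))))))   [R4 at 2.1.1]
5. f(0, s(s(f(0, s(s(0))))))  →  f(0, s(s(0)))   [R2 at 2.1.1]
6. f(0, s(s(0)))  →  0   [R2 at ε]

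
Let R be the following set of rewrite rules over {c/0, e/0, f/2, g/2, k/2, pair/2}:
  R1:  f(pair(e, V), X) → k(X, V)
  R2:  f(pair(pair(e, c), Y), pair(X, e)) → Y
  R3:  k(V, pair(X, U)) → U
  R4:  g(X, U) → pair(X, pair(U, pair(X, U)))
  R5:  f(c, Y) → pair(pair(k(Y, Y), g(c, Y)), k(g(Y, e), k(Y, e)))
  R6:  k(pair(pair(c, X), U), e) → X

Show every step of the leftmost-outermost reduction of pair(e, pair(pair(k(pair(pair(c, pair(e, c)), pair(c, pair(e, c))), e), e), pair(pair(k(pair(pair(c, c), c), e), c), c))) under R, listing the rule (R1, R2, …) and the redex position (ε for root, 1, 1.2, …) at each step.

1. pair(e, pair(pair(k(pair(pair(c, pair(e, c)), pair(c, pair(e, c))), e), e), pair(pair(k(pair(pair(c, c), c), e), c), c)))  →  pair(e, pair(pair(pair(e, c), e), pair(pair(k(pair(pair(c, c), c), e), c), c)))   [R6 at 2.1.1]
2. pair(e, pair(pair(pair(e, c), e), pair(pair(k(pair(pair(c, c), c), e), c), c)))  →  pair(e, pair(pair(pair(e, c), e), pair(pair(c, c), c)))   [R6 at 2.2.1.1]

pair(e, pair(pair(pair(e, c), e), pair(pair(c, c), c)))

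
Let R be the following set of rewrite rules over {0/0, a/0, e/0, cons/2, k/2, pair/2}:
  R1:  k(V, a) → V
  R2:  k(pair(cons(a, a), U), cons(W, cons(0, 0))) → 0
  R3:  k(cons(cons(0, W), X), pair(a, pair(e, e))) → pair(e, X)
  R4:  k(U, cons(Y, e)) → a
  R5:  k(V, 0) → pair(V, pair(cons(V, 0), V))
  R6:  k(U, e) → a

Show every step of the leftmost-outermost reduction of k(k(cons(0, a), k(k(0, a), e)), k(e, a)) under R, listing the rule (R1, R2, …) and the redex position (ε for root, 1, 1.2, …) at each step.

1. k(k(cons(0, a), k(k(0, a), e)), k(e, a))  →  k(k(cons(0, a), a), k(e, a))   [R6 at 1.2]
2. k(k(cons(0, a), a), k(e, a))  →  k(cons(0, a), k(e, a))   [R1 at 1]
3. k(cons(0, a), k(e, a))  →  k(cons(0, a), e)   [R1 at 2]
4. k(cons(0, a), e)  →  a   [R6 at ε]

a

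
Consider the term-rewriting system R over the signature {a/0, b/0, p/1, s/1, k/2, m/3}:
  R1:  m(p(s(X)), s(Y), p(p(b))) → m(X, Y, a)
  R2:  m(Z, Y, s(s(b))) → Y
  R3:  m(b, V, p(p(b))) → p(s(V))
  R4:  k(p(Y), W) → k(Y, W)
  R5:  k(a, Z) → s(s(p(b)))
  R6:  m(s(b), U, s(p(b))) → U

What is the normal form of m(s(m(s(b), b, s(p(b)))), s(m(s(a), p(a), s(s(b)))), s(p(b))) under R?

s(p(a))

1. m(s(m(s(b), b, s(p(b)))), s(m(s(a), p(a), s(s(b)))), s(p(b)))  →  m(s(b), s(m(s(a), p(a), s(s(b)))), s(p(b)))   [R6 at 1.1]
2. m(s(b), s(m(s(a), p(a), s(s(b)))), s(p(b)))  →  s(m(s(a), p(a), s(s(b))))   [R6 at ε]
3. s(m(s(a), p(a), s(s(b))))  →  s(p(a))   [R2 at 1]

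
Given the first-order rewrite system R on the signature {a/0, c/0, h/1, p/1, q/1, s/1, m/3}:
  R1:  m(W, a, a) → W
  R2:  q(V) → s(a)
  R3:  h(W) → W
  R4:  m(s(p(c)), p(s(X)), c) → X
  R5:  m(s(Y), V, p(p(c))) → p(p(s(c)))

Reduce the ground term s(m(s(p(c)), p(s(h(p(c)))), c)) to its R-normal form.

s(p(c))

1. s(m(s(p(c)), p(s(h(p(c)))), c))  →  s(h(p(c)))   [R4 at 1]
2. s(h(p(c)))  →  s(p(c))   [R3 at 1]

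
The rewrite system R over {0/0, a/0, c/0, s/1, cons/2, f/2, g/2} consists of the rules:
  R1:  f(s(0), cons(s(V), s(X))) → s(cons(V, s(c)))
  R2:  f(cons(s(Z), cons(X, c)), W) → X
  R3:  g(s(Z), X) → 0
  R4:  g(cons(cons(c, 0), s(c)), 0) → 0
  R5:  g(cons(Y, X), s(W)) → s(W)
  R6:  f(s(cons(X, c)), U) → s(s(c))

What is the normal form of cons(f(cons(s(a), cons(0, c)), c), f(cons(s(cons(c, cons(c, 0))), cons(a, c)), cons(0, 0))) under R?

1. cons(f(cons(s(a), cons(0, c)), c), f(cons(s(cons(c, cons(c, 0))), cons(a, c)), cons(0, 0)))  →  cons(0, f(cons(s(cons(c, cons(c, 0))), cons(a, c)), cons(0, 0)))   [R2 at 1]
2. cons(0, f(cons(s(cons(c, cons(c, 0))), cons(a, c)), cons(0, 0)))  →  cons(0, a)   [R2 at 2]

cons(0, a)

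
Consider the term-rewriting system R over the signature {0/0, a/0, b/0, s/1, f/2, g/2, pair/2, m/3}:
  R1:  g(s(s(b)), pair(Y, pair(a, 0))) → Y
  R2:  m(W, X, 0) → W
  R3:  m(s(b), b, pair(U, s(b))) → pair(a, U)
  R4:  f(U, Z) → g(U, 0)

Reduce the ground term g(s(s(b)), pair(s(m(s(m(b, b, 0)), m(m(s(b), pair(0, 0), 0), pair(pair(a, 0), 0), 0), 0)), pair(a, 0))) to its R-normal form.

1. g(s(s(b)), pair(s(m(s(m(b, b, 0)), m(m(s(b), pair(0, 0), 0), pair(pair(a, 0), 0), 0), 0)), pair(a, 0)))  →  s(m(s(m(b, b, 0)), m(m(s(b), pair(0, 0), 0), pair(pair(a, 0), 0), 0), 0))   [R1 at ε]
2. s(m(s(m(b, b, 0)), m(m(s(b), pair(0, 0), 0), pair(pair(a, 0), 0), 0), 0))  →  s(s(m(b, b, 0)))   [R2 at 1]
3. s(s(m(b, b, 0)))  →  s(s(b))   [R2 at 1.1]

s(s(b))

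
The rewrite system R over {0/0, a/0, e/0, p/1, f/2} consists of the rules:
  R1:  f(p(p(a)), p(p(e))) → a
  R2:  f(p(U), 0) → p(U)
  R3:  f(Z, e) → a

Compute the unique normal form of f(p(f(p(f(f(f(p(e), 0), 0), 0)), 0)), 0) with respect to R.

p(p(p(e)))

1. f(p(f(p(f(f(f(p(e), 0), 0), 0)), 0)), 0)  →  p(f(p(f(f(f(p(e), 0), 0), 0)), 0))   [R2 at ε]
2. p(f(p(f(f(f(p(e), 0), 0), 0)), 0))  →  p(p(f(f(f(p(e), 0), 0), 0)))   [R2 at 1]
3. p(p(f(f(f(p(e), 0), 0), 0)))  →  p(p(f(f(p(e), 0), 0)))   [R2 at 1.1.1.1]
4. p(p(f(f(p(e), 0), 0)))  →  p(p(f(p(e), 0)))   [R2 at 1.1.1]
5. p(p(f(p(e), 0)))  →  p(p(p(e)))   [R2 at 1.1]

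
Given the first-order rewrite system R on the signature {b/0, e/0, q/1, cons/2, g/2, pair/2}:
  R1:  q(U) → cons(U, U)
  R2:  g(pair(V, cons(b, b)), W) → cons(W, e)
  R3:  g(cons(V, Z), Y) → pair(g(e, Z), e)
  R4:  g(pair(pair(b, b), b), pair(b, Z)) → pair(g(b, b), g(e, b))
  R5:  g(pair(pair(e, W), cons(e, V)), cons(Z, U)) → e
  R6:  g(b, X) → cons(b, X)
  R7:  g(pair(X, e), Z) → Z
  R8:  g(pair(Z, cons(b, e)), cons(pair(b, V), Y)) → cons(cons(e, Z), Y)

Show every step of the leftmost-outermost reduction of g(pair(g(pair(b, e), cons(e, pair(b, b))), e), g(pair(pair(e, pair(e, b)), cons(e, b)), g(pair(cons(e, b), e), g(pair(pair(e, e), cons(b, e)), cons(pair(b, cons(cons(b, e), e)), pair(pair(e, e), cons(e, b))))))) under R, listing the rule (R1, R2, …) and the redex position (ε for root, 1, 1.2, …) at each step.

1. g(pair(g(pair(b, e), cons(e, pair(b, b))), e), g(pair(pair(e, pair(e, b)), cons(e, b)), g(pair(cons(e, b), e), g(pair(pair(e, e), cons(b, e)), cons(pair(b, cons(cons(b, e), e)), pair(pair(e, e), cons(e, b)))))))  →  g(pair(pair(e, pair(e, b)), cons(e, b)), g(pair(cons(e, b), e), g(pair(pair(e, e), cons(b, e)), cons(pair(b, cons(cons(b, e), e)), pair(pair(e, e), cons(e, b))))))   [R7 at ε]
2. g(pair(pair(e, pair(e, b)), cons(e, b)), g(pair(cons(e, b), e), g(pair(pair(e, e), cons(b, e)), cons(pair(b, cons(cons(b, e), e)), pair(pair(e, e), cons(e, b))))))  →  g(pair(pair(e, pair(e, b)), cons(e, b)), g(pair(pair(e, e), cons(b, e)), cons(pair(b, cons(cons(b, e), e)), pair(pair(e, e), cons(e, b)))))   [R7 at 2]
3. g(pair(pair(e, pair(e, b)), cons(e, b)), g(pair(pair(e, e), cons(b, e)), cons(pair(b, cons(cons(b, e), e)), pair(pair(e, e), cons(e, b)))))  →  g(pair(pair(e, pair(e, b)), cons(e, b)), cons(cons(e, pair(e, e)), pair(pair(e, e), cons(e, b))))   [R8 at 2]
4. g(pair(pair(e, pair(e, b)), cons(e, b)), cons(cons(e, pair(e, e)), pair(pair(e, e), cons(e, b))))  →  e   [R5 at ε]

e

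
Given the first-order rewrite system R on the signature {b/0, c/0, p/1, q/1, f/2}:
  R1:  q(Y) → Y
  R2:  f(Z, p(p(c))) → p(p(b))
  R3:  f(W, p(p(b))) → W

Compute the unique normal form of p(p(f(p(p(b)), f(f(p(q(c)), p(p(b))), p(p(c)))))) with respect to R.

p(p(p(p(b))))

1. p(p(f(p(p(b)), f(f(p(q(c)), p(p(b))), p(p(c))))))  →  p(p(f(p(p(b)), p(p(b)))))   [R2 at 1.1.2]
2. p(p(f(p(p(b)), p(p(b)))))  →  p(p(p(p(b))))   [R3 at 1.1]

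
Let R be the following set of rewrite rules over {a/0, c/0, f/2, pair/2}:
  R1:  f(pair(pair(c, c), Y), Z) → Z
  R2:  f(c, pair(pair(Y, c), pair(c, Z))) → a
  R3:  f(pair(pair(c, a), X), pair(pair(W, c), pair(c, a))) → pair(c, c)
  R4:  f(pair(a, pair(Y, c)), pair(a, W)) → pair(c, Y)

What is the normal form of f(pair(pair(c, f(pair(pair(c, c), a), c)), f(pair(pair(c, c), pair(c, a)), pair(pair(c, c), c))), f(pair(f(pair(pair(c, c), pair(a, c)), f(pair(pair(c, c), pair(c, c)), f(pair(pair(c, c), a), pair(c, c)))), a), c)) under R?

c

1. f(pair(pair(c, f(pair(pair(c, c), a), c)), f(pair(pair(c, c), pair(c, a)), pair(pair(c, c), c))), f(pair(f(pair(pair(c, c), pair(a, c)), f(pair(pair(c, c), pair(c, c)), f(pair(pair(c, c), a), pair(c, c)))), a), c))  →  f(pair(pair(c, c), f(pair(pair(c, c), pair(c, a)), pair(pair(c, c), c))), f(pair(f(pair(pair(c, c), pair(a, c)), f(pair(pair(c, c), pair(c, c)), f(pair(pair(c, c), a), pair(c, c)))), a), c))   [R1 at 1.1.2]
2. f(pair(pair(c, c), f(pair(pair(c, c), pair(c, a)), pair(pair(c, c), c))), f(pair(f(pair(pair(c, c), pair(a, c)), f(pair(pair(c, c), pair(c, c)), f(pair(pair(c, c), a), pair(c, c)))), a), c))  →  f(pair(f(pair(pair(c, c), pair(a, c)), f(pair(pair(c, c), pair(c, c)), f(pair(pair(c, c), a), pair(c, c)))), a), c)   [R1 at ε]
3. f(pair(f(pair(pair(c, c), pair(a, c)), f(pair(pair(c, c), pair(c, c)), f(pair(pair(c, c), a), pair(c, c)))), a), c)  →  f(pair(f(pair(pair(c, c), pair(c, c)), f(pair(pair(c, c), a), pair(c, c))), a), c)   [R1 at 1.1]
4. f(pair(f(pair(pair(c, c), pair(c, c)), f(pair(pair(c, c), a), pair(c, c))), a), c)  →  f(pair(f(pair(pair(c, c), a), pair(c, c)), a), c)   [R1 at 1.1]
5. f(pair(f(pair(pair(c, c), a), pair(c, c)), a), c)  →  f(pair(pair(c, c), a), c)   [R1 at 1.1]
6. f(pair(pair(c, c), a), c)  →  c   [R1 at ε]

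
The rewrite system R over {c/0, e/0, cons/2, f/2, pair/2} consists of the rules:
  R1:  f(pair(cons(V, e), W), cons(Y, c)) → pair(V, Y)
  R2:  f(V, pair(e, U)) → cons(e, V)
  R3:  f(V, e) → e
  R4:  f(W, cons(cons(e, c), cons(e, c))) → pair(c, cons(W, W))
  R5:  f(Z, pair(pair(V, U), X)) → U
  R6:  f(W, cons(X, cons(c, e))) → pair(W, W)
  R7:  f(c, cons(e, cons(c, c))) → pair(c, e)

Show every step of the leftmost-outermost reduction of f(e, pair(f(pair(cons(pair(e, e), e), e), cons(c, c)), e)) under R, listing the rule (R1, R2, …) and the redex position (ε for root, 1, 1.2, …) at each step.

1. f(e, pair(f(pair(cons(pair(e, e), e), e), cons(c, c)), e))  →  f(e, pair(pair(pair(e, e), c), e))   [R1 at 2.1]
2. f(e, pair(pair(pair(e, e), c), e))  →  c   [R5 at ε]

c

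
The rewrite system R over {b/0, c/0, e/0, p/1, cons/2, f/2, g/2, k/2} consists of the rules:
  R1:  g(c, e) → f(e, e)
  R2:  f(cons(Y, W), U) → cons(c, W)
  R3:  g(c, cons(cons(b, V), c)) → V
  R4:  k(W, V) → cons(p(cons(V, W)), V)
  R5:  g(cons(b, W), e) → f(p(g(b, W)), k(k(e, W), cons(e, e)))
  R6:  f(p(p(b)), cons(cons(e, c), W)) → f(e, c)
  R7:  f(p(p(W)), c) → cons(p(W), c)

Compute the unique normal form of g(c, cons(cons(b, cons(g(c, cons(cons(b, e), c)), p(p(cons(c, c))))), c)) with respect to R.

1. g(c, cons(cons(b, cons(g(c, cons(cons(b, e), c)), p(p(cons(c, c))))), c))  →  cons(g(c, cons(cons(b, e), c)), p(p(cons(c, c))))   [R3 at ε]
2. cons(g(c, cons(cons(b, e), c)), p(p(cons(c, c))))  →  cons(e, p(p(cons(c, c))))   [R3 at 1]

cons(e, p(p(cons(c, c))))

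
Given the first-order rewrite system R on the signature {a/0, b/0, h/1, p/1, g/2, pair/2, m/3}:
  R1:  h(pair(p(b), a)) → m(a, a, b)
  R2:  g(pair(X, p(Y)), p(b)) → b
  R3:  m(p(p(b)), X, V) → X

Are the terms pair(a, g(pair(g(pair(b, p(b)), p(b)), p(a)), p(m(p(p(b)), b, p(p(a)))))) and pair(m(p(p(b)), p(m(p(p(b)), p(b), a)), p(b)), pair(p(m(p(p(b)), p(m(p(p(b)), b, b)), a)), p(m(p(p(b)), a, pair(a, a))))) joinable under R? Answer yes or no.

no — NF(t₁) = pair(a, b), NF(t₂) = pair(p(p(b)), pair(p(p(b)), p(a)))

Reduce t₁ = pair(a, g(pair(g(pair(b, p(b)), p(b)), p(a)), p(m(p(p(b)), b, p(p(a)))))):
1. pair(a, g(pair(g(pair(b, p(b)), p(b)), p(a)), p(m(p(p(b)), b, p(p(a))))))  →  pair(a, g(pair(b, p(a)), p(m(p(p(b)), b, p(p(a))))))   [R2 at 2.1.1]
2. pair(a, g(pair(b, p(a)), p(m(p(p(b)), b, p(p(a))))))  →  pair(a, g(pair(b, p(a)), p(b)))   [R3 at 2.2.1]
3. pair(a, g(pair(b, p(a)), p(b)))  →  pair(a, b)   [R2 at 2]

Reduce t₂ = pair(m(p(p(b)), p(m(p(p(b)), p(b), a)), p(b)), pair(p(m(p(p(b)), p(m(p(p(b)), b, b)), a)), p(m(p(p(b)), a, pair(a, a))))):
1. pair(m(p(p(b)), p(m(p(p(b)), p(b), a)), p(b)), pair(p(m(p(p(b)), p(m(p(p(b)), b, b)), a)), p(m(p(p(b)), a, pair(a, a)))))  →  pair(p(m(p(p(b)), p(b), a)), pair(p(m(p(p(b)), p(m(p(p(b)), b, b)), a)), p(m(p(p(b)), a, pair(a, a)))))   [R3 at 1]
2. pair(p(m(p(p(b)), p(b), a)), pair(p(m(p(p(b)), p(m(p(p(b)), b, b)), a)), p(m(p(p(b)), a, pair(a, a)))))  →  pair(p(p(b)), pair(p(m(p(p(b)), p(m(p(p(b)), b, b)), a)), p(m(p(p(b)), a, pair(a, a)))))   [R3 at 1.1]
3. pair(p(p(b)), pair(p(m(p(p(b)), p(m(p(p(b)), b, b)), a)), p(m(p(p(b)), a, pair(a, a)))))  →  pair(p(p(b)), pair(p(p(m(p(p(b)), b, b))), p(m(p(p(b)), a, pair(a, a)))))   [R3 at 2.1.1]
4. pair(p(p(b)), pair(p(p(m(p(p(b)), b, b))), p(m(p(p(b)), a, pair(a, a)))))  →  pair(p(p(b)), pair(p(p(b)), p(m(p(p(b)), a, pair(a, a)))))   [R3 at 2.1.1.1]
5. pair(p(p(b)), pair(p(p(b)), p(m(p(p(b)), a, pair(a, a)))))  →  pair(p(p(b)), pair(p(p(b)), p(a)))   [R3 at 2.2.1]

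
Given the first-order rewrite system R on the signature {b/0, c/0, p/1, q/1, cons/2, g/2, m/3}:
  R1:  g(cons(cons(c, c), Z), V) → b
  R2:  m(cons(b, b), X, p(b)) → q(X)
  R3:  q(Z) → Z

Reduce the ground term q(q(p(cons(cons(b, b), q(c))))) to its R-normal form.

p(cons(cons(b, b), c))

1. q(q(p(cons(cons(b, b), q(c)))))  →  q(p(cons(cons(b, b), q(c))))   [R3 at ε]
2. q(p(cons(cons(b, b), q(c))))  →  p(cons(cons(b, b), q(c)))   [R3 at ε]
3. p(cons(cons(b, b), q(c)))  →  p(cons(cons(b, b), c))   [R3 at 1.2]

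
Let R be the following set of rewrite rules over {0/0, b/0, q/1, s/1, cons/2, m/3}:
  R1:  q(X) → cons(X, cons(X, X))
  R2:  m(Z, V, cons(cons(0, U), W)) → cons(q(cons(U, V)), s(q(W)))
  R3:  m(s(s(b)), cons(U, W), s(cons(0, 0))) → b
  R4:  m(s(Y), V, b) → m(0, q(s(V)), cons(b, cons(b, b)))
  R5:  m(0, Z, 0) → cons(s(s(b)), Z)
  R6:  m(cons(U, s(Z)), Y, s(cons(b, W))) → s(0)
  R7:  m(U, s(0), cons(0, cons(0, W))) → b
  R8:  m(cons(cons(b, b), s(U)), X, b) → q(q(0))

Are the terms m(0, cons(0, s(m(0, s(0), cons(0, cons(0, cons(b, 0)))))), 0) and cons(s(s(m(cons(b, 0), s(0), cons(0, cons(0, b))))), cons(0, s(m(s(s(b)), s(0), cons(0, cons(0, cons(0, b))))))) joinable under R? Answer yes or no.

Reduce t₁ = m(0, cons(0, s(m(0, s(0), cons(0, cons(0, cons(b, 0)))))), 0):
1. m(0, cons(0, s(m(0, s(0), cons(0, cons(0, cons(b, 0)))))), 0)  →  cons(s(s(b)), cons(0, s(m(0, s(0), cons(0, cons(0, cons(b, 0)))))))   [R5 at ε]
2. cons(s(s(b)), cons(0, s(m(0, s(0), cons(0, cons(0, cons(b, 0)))))))  →  cons(s(s(b)), cons(0, s(b)))   [R7 at 2.2.1]

Reduce t₂ = cons(s(s(m(cons(b, 0), s(0), cons(0, cons(0, b))))), cons(0, s(m(s(s(b)), s(0), cons(0, cons(0, cons(0, b))))))):
1. cons(s(s(m(cons(b, 0), s(0), cons(0, cons(0, b))))), cons(0, s(m(s(s(b)), s(0), cons(0, cons(0, cons(0, b)))))))  →  cons(s(s(b)), cons(0, s(m(s(s(b)), s(0), cons(0, cons(0, cons(0, b)))))))   [R7 at 1.1.1]
2. cons(s(s(b)), cons(0, s(m(s(s(b)), s(0), cons(0, cons(0, cons(0, b)))))))  →  cons(s(s(b)), cons(0, s(b)))   [R7 at 2.2.1]

yes — NF(t₁) = cons(s(s(b)), cons(0, s(b))), NF(t₂) = cons(s(s(b)), cons(0, s(b)))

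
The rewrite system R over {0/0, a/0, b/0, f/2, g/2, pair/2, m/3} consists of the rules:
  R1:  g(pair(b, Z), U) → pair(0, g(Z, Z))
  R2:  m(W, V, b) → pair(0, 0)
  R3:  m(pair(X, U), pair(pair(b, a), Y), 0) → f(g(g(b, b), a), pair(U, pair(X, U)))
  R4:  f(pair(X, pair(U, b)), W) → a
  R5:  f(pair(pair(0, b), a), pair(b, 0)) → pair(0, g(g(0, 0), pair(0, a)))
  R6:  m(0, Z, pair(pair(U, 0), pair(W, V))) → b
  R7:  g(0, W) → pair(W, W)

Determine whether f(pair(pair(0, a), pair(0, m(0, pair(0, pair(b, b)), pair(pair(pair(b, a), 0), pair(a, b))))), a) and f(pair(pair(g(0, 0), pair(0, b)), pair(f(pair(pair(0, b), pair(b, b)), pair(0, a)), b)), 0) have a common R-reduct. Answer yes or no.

yes — NF(t₁) = a, NF(t₂) = a

Reduce t₁ = f(pair(pair(0, a), pair(0, m(0, pair(0, pair(b, b)), pair(pair(pair(b, a), 0), pair(a, b))))), a):
1. f(pair(pair(0, a), pair(0, m(0, pair(0, pair(b, b)), pair(pair(pair(b, a), 0), pair(a, b))))), a)  →  f(pair(pair(0, a), pair(0, b)), a)   [R6 at 1.2.2]
2. f(pair(pair(0, a), pair(0, b)), a)  →  a   [R4 at ε]

Reduce t₂ = f(pair(pair(g(0, 0), pair(0, b)), pair(f(pair(pair(0, b), pair(b, b)), pair(0, a)), b)), 0):
1. f(pair(pair(g(0, 0), pair(0, b)), pair(f(pair(pair(0, b), pair(b, b)), pair(0, a)), b)), 0)  →  a   [R4 at ε]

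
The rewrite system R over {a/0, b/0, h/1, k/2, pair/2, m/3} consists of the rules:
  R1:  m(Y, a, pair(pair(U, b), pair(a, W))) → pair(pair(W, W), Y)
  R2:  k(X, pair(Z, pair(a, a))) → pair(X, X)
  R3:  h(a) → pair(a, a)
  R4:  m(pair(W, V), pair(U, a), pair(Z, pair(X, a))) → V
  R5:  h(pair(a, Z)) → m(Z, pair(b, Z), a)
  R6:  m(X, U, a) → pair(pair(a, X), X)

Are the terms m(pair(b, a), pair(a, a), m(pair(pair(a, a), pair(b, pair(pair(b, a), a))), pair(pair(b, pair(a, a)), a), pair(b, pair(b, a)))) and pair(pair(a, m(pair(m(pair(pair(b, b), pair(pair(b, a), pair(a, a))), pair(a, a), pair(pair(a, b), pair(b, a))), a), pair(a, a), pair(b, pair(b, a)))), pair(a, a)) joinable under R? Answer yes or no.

Reduce t₁ = m(pair(b, a), pair(a, a), m(pair(pair(a, a), pair(b, pair(pair(b, a), a))), pair(pair(b, pair(a, a)), a), pair(b, pair(b, a)))):
1. m(pair(b, a), pair(a, a), m(pair(pair(a, a), pair(b, pair(pair(b, a), a))), pair(pair(b, pair(a, a)), a), pair(b, pair(b, a))))  →  m(pair(b, a), pair(a, a), pair(b, pair(pair(b, a), a)))   [R4 at 3]
2. m(pair(b, a), pair(a, a), pair(b, pair(pair(b, a), a)))  →  a   [R4 at ε]

Reduce t₂ = pair(pair(a, m(pair(m(pair(pair(b, b), pair(pair(b, a), pair(a, a))), pair(a, a), pair(pair(a, b), pair(b, a))), a), pair(a, a), pair(b, pair(b, a)))), pair(a, a)):
1. pair(pair(a, m(pair(m(pair(pair(b, b), pair(pair(b, a), pair(a, a))), pair(a, a), pair(pair(a, b), pair(b, a))), a), pair(a, a), pair(b, pair(b, a)))), pair(a, a))  →  pair(pair(a, a), pair(a, a))   [R4 at 1.2]

no — NF(t₁) = a, NF(t₂) = pair(pair(a, a), pair(a, a))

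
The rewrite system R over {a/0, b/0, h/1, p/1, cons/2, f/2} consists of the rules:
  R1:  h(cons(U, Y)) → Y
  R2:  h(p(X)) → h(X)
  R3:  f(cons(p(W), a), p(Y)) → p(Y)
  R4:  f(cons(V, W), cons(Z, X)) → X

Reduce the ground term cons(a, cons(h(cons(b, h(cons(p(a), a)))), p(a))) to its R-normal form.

1. cons(a, cons(h(cons(b, h(cons(p(a), a)))), p(a)))  →  cons(a, cons(h(cons(p(a), a)), p(a)))   [R1 at 2.1]
2. cons(a, cons(h(cons(p(a), a)), p(a)))  →  cons(a, cons(a, p(a)))   [R1 at 2.1]

cons(a, cons(a, p(a)))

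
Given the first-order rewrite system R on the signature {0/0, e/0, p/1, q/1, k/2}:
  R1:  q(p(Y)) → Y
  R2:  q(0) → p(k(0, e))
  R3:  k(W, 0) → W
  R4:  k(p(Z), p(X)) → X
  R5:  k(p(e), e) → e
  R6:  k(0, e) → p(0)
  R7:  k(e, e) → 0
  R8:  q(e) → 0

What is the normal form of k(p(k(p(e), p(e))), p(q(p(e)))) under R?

e

1. k(p(k(p(e), p(e))), p(q(p(e))))  →  q(p(e))   [R4 at ε]
2. q(p(e))  →  e   [R1 at ε]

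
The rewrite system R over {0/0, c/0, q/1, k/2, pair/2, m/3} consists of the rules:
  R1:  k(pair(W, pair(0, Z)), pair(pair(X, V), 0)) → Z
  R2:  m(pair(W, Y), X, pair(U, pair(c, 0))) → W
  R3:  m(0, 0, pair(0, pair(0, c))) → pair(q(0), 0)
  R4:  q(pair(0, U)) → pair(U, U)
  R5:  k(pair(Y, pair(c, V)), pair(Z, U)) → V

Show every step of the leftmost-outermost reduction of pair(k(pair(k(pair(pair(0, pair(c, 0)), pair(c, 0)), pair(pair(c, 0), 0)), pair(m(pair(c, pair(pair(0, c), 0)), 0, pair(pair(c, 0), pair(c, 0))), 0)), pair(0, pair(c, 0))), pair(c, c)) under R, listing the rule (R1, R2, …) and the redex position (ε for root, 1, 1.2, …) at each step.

pair(0, pair(c, c))

1. pair(k(pair(k(pair(pair(0, pair(c, 0)), pair(c, 0)), pair(pair(c, 0), 0)), pair(m(pair(c, pair(pair(0, c), 0)), 0, pair(pair(c, 0), pair(c, 0))), 0)), pair(0, pair(c, 0))), pair(c, c))  →  pair(k(pair(0, pair(m(pair(c, pair(pair(0, c), 0)), 0, pair(pair(c, 0), pair(c, 0))), 0)), pair(0, pair(c, 0))), pair(c, c))   [R5 at 1.1.1]
2. pair(k(pair(0, pair(m(pair(c, pair(pair(0, c), 0)), 0, pair(pair(c, 0), pair(c, 0))), 0)), pair(0, pair(c, 0))), pair(c, c))  →  pair(k(pair(0, pair(c, 0)), pair(0, pair(c, 0))), pair(c, c))   [R2 at 1.1.2.1]
3. pair(k(pair(0, pair(c, 0)), pair(0, pair(c, 0))), pair(c, c))  →  pair(0, pair(c, c))   [R5 at 1]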